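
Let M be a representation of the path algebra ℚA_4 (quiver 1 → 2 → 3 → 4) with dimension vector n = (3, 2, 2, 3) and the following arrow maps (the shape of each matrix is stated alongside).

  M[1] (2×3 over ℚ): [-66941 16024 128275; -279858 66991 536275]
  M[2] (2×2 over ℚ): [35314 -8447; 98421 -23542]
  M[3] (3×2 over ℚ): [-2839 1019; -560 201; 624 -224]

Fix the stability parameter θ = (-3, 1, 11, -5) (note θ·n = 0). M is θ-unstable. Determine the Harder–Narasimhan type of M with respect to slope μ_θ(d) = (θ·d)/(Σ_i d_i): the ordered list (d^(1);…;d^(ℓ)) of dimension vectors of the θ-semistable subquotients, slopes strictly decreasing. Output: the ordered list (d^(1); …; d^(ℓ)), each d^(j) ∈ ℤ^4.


Via rank(M_{q-1}∘⋯∘M_p): M ≅ I[1,1], I[1,4]^2, I[4,4].
μ_θ-semistable layers: μ^(1)=3; μ^(2)=1; μ^(3)=-3; μ^(4)=-5

((0, 0, 2, 2); (0, 2, 0, 0); (3, 0, 0, 0); (0, 0, 0, 1))


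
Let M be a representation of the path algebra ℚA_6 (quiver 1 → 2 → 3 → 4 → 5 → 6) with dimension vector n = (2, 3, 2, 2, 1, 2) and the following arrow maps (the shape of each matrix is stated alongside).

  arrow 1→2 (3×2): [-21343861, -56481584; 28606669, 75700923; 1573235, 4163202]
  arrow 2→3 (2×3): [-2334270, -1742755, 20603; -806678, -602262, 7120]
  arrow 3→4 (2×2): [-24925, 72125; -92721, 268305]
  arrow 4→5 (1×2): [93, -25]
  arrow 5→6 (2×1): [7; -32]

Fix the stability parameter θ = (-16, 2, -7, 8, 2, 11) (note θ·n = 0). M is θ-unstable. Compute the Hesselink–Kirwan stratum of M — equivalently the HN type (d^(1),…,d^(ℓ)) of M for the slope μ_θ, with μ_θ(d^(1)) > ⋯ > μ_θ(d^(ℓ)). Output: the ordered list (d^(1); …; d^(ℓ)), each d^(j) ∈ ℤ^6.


Barcode: M ≅ I[1,2], I[1,4], I[2,3], I[4,6], I[6,6]. HN layers by μ_θ (6 steps, strictly decreasing):
  μ^(1)=11; μ^(2)=8; μ^(3)=5; μ^(4)=2; μ^(5)=-5/2; μ^(6)=-16

((0, 0, 0, 0, 0, 2); (0, 0, 0, 1, 0, 0); (0, 0, 0, 1, 1, 0); (0, 1, 0, 0, 0, 0); (0, 2, 2, 0, 0, 0); (2, 0, 0, 0, 0, 0))


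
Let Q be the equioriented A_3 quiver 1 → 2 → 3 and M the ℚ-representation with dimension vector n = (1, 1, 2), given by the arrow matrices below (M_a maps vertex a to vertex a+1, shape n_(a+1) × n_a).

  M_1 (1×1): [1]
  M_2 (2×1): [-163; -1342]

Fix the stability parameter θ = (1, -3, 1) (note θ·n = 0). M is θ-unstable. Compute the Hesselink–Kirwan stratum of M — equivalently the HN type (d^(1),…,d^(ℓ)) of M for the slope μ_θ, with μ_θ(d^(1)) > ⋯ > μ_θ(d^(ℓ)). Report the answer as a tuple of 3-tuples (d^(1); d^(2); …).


Interval decomposition of M: I[1,3], I[3,3].
HN type (ℓ=2): μ^(1)=1; μ^(2)=-1

((0, 0, 2); (1, 1, 0))


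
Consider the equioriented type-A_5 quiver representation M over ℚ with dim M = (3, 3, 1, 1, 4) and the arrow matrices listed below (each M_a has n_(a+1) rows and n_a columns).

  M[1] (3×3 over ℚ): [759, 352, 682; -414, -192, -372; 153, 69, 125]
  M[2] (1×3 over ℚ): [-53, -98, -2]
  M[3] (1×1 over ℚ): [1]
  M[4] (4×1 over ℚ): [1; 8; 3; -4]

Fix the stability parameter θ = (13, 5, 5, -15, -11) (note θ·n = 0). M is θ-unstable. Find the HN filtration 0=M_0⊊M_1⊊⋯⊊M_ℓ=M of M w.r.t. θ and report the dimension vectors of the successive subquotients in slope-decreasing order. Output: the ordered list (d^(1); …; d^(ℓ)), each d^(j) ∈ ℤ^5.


Via rank(M_{q-1}∘⋯∘M_p): M ≅ I[1,1], I[1,2], I[1,5], I[2,2], I[5,5]^3.
μ_θ-semistable layers: μ^(1)=13; μ^(2)=9; μ^(3)=5; μ^(4)=-3/5; μ^(5)=-11

((1, 0, 0, 0, 0); (1, 1, 0, 0, 0); (0, 1, 0, 0, 0); (1, 1, 1, 1, 1); (0, 0, 0, 0, 3))


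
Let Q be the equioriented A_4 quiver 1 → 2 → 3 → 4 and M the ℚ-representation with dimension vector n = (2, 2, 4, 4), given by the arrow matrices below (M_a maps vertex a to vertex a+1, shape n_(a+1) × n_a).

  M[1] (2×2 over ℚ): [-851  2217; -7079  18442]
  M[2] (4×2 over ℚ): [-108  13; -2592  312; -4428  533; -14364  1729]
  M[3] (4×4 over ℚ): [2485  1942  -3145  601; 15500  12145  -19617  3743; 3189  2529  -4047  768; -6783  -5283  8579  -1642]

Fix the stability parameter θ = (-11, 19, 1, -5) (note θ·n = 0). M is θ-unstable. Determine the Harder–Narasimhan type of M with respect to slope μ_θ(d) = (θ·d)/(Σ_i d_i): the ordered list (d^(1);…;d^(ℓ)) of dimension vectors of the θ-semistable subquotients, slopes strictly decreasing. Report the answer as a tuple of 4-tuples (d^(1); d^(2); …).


Via rank(M_{q-1}∘⋯∘M_p): M ≅ I[1,2], I[1,4], I[3,4]^3.
μ_θ-semistable layers: μ^(1)=19; μ^(2)=5; μ^(3)=-2; μ^(4)=-11

((0, 1, 0, 0); (0, 1, 1, 1); (0, 0, 3, 3); (2, 0, 0, 0))


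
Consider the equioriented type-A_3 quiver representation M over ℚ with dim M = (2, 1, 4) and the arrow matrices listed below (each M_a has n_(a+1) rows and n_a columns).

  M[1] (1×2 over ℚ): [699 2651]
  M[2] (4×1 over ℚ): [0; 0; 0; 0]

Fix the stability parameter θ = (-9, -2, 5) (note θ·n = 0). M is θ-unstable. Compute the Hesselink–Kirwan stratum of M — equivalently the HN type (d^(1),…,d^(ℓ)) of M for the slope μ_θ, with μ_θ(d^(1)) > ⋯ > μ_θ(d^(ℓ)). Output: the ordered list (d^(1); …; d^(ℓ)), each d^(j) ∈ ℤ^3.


Interval decomposition of M: I[1,1], I[1,2], I[3,3]^4.
HN type (ℓ=3): μ^(1)=5; μ^(2)=-2; μ^(3)=-9

((0, 0, 4); (0, 1, 0); (2, 0, 0))


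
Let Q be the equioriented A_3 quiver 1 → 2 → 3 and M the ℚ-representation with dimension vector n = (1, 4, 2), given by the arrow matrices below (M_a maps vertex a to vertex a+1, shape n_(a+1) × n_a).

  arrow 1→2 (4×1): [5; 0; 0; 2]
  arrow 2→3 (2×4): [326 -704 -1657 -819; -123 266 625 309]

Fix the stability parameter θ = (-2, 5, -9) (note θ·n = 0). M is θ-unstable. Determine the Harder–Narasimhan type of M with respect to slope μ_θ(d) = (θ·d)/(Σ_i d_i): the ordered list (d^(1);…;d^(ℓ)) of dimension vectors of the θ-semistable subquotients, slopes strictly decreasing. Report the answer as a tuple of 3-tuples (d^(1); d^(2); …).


Barcode: M ≅ I[1,3], I[2,2]^2, I[2,3]. HN layers by μ_θ (2 steps, strictly decreasing):
  μ^(1)=5; μ^(2)=-2

((0, 2, 0); (1, 2, 2))


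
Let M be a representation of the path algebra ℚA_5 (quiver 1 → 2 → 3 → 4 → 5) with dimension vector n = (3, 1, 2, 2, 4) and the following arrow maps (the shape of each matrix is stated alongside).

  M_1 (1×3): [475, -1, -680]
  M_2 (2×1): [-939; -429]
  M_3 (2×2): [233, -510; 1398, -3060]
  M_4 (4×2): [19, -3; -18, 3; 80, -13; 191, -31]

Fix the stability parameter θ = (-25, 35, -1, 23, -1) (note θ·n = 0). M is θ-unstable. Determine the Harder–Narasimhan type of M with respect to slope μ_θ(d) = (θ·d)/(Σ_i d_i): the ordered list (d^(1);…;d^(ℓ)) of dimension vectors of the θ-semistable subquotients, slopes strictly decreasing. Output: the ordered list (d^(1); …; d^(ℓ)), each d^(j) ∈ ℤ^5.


Barcode: M ≅ I[1,1]^2, I[1,5], I[3,3], I[4,5], I[5,5]^2. HN layers by μ_θ (4 steps, strictly decreasing):
  μ^(1)=14; μ^(2)=11; μ^(3)=-1; μ^(4)=-25

((0, 1, 1, 1, 1); (0, 0, 0, 1, 1); (0, 0, 1, 0, 2); (3, 0, 0, 0, 0))


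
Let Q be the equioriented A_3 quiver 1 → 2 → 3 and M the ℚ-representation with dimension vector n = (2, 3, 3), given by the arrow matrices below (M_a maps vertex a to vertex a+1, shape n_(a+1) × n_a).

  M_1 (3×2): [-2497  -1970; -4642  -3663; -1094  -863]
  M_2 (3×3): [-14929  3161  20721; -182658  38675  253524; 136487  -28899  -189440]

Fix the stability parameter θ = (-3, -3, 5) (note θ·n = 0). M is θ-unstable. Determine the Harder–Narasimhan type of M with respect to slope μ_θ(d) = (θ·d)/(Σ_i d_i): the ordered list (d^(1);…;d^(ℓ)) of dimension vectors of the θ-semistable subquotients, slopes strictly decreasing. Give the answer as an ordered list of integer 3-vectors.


Barcode: M ≅ I[1,3]^2, I[2,3]. HN layers by μ_θ (2 steps, strictly decreasing):
  μ^(1)=5; μ^(2)=-3

((0, 0, 3); (2, 3, 0))


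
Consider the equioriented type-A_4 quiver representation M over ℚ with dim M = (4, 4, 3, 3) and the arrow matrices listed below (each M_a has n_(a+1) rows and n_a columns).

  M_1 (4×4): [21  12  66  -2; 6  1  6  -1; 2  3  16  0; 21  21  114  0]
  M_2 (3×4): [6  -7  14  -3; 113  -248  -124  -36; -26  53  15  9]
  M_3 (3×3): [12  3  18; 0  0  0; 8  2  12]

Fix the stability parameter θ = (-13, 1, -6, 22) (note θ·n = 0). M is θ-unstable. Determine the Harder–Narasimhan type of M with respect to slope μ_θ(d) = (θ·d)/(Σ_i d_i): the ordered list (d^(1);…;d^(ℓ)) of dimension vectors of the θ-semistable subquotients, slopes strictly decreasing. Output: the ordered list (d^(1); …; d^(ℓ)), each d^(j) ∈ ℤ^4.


Interval decomposition of M: I[1,1], I[1,3]^2, I[1,4], I[2,2], I[4,4]^2.
HN type (ℓ=4): μ^(1)=22; μ^(2)=1; μ^(3)=-5/2; μ^(4)=-13

((0, 0, 0, 3); (0, 1, 0, 0); (0, 3, 3, 0); (4, 0, 0, 0))


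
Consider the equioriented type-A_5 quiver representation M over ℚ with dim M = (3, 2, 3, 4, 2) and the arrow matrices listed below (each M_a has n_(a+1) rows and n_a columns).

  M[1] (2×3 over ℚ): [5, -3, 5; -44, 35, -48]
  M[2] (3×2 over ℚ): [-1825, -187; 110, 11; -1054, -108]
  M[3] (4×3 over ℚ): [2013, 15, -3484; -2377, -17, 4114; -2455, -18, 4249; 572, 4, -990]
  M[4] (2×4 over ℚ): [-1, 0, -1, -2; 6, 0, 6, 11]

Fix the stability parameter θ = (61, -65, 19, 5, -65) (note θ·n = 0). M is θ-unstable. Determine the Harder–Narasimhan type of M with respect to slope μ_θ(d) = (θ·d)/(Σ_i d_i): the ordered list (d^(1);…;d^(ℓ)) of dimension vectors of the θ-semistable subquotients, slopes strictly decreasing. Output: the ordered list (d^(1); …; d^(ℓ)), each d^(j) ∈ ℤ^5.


Barcode: M ≅ I[1,1], I[1,4], I[1,5], I[3,5], I[4,4]. HN layers by μ_θ (6 steps, strictly decreasing):
  μ^(1)=61; μ^(2)=12; μ^(3)=5; μ^(4)=-2; μ^(5)=-9; μ^(6)=-41/3

((1, 0, 0, 0, 0); (0, 0, 1, 1, 0); (0, 0, 0, 1, 0); (1, 1, 0, 0, 0); (1, 1, 1, 1, 1); (0, 0, 1, 1, 1))


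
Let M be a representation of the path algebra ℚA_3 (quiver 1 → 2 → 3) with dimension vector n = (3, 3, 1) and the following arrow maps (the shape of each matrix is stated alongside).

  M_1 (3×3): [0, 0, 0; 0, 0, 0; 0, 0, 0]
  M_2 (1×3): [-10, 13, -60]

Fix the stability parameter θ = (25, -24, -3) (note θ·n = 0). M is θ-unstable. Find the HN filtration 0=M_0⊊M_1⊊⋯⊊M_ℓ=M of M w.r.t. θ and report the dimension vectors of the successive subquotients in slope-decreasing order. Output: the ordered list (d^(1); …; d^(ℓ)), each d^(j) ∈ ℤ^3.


Barcode: M ≅ I[1,1]^3, I[2,2]^2, I[2,3]. HN layers by μ_θ (3 steps, strictly decreasing):
  μ^(1)=25; μ^(2)=-3; μ^(3)=-24

((3, 0, 0); (0, 0, 1); (0, 3, 0))


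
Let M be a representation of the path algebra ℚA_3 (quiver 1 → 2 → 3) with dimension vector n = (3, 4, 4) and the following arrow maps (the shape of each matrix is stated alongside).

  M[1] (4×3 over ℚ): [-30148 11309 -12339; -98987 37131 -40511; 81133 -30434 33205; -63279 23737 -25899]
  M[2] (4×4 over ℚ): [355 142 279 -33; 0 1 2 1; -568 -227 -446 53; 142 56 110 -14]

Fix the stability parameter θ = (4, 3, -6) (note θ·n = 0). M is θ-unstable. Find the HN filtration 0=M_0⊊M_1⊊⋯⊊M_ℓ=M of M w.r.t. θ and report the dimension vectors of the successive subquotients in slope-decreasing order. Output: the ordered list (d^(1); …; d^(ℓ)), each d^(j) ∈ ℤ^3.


Via rank(M_{q-1}∘⋯∘M_p): M ≅ I[1,2]^2, I[1,3], I[2,3], I[3,3]^2.
μ_θ-semistable layers: μ^(1)=7/2; μ^(2)=1/3; μ^(3)=-3/2; μ^(4)=-6

((2, 2, 0); (1, 1, 1); (0, 1, 1); (0, 0, 2))


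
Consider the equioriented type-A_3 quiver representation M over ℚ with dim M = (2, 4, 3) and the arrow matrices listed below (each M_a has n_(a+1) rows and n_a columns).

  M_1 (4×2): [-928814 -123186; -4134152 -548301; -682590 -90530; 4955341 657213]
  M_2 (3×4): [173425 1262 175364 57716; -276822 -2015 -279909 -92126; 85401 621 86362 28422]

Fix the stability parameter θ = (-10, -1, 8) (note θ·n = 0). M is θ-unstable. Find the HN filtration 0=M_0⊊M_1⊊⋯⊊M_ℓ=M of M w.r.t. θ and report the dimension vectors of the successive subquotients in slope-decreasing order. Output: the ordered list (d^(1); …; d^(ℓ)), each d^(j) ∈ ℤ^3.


Barcode: M ≅ I[1,3]^2, I[2,2], I[2,3]. HN layers by μ_θ (3 steps, strictly decreasing):
  μ^(1)=8; μ^(2)=-1; μ^(3)=-10

((0, 0, 3); (0, 4, 0); (2, 0, 0))


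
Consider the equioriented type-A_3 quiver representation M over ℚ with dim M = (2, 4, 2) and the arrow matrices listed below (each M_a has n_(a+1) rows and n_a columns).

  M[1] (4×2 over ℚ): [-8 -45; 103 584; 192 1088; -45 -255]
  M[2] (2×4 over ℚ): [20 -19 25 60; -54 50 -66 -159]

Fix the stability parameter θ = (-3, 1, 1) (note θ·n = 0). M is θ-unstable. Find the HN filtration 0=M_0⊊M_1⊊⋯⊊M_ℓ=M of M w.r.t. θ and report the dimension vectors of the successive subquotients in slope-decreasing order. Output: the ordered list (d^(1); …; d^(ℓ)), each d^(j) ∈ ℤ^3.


Barcode: M ≅ I[1,3]^2, I[2,2]^2. HN layers by μ_θ (2 steps, strictly decreasing):
  μ^(1)=1; μ^(2)=-3

((0, 4, 2); (2, 0, 0))


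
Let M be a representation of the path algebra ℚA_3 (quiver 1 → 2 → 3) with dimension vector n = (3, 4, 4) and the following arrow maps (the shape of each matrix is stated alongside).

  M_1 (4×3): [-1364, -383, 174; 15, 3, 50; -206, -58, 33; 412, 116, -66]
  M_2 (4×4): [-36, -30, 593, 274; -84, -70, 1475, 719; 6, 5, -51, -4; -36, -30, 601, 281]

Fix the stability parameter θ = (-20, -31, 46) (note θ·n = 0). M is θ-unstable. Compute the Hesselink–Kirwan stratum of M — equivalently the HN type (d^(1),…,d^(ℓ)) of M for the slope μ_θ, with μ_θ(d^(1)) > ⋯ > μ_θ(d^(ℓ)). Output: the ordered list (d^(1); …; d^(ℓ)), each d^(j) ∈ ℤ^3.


Barcode: M ≅ I[1,2], I[1,3]^2, I[2,3], I[3,3]. HN layers by μ_θ (3 steps, strictly decreasing):
  μ^(1)=46; μ^(2)=-51/2; μ^(3)=-31

((0, 0, 4); (3, 3, 0); (0, 1, 0))


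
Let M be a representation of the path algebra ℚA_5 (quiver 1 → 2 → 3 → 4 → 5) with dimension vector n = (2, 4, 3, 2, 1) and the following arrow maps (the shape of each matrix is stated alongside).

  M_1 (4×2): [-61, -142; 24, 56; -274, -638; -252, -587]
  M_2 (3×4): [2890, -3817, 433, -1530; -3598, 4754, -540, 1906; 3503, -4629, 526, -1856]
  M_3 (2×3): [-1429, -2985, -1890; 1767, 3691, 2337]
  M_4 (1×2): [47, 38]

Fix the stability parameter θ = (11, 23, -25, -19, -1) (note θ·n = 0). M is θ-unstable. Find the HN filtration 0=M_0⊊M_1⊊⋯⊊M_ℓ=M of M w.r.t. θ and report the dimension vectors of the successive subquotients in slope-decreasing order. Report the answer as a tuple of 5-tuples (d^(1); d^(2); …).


Via rank(M_{q-1}∘⋯∘M_p): M ≅ I[1,4], I[1,5], I[2,2], I[2,3].
μ_θ-semistable layers: μ^(1)=23; μ^(2)=-1; μ^(3)=-5/2

((0, 1, 0, 0, 0); (0, 1, 1, 0, 1); (2, 2, 2, 2, 0))


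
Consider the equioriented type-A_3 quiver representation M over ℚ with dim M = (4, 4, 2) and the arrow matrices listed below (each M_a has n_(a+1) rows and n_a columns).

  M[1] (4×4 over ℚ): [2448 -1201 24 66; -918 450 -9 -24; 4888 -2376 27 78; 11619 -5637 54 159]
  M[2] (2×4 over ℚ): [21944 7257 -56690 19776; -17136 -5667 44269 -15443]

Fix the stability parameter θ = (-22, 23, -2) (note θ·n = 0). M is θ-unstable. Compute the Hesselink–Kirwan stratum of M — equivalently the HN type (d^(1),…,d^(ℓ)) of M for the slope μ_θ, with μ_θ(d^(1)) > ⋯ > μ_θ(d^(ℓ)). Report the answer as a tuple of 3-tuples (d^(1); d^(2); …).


Barcode: M ≅ I[1,1], I[1,2], I[1,3]^2, I[2,2]. HN layers by μ_θ (3 steps, strictly decreasing):
  μ^(1)=23; μ^(2)=21/2; μ^(3)=-22

((0, 2, 0); (0, 2, 2); (4, 0, 0))


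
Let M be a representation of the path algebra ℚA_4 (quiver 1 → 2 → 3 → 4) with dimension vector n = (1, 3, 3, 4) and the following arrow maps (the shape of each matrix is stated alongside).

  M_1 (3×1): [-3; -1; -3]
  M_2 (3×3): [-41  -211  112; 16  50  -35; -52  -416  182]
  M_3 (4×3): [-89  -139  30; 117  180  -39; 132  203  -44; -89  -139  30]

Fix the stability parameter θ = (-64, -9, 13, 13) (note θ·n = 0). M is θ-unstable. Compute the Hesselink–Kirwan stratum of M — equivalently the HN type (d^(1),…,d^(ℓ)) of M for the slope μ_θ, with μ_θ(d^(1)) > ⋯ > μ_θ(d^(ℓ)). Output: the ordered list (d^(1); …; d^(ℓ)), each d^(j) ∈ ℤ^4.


Barcode: M ≅ I[1,4], I[2,2], I[2,4], I[3,4], I[4,4]. HN layers by μ_θ (3 steps, strictly decreasing):
  μ^(1)=13; μ^(2)=-9; μ^(3)=-64

((0, 0, 3, 4); (0, 3, 0, 0); (1, 0, 0, 0))


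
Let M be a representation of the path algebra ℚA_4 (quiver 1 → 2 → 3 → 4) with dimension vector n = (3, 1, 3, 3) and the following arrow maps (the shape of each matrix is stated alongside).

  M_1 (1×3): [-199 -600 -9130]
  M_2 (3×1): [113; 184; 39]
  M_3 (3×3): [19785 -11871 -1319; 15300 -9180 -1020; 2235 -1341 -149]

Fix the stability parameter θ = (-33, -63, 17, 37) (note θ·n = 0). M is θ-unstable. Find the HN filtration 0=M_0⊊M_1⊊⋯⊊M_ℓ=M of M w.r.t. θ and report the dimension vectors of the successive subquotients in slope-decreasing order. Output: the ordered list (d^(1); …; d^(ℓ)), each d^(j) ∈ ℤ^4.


Barcode: M ≅ I[1,1]^2, I[1,3], I[3,3], I[3,4], I[4,4]^2. HN layers by μ_θ (4 steps, strictly decreasing):
  μ^(1)=37; μ^(2)=17; μ^(3)=-33; μ^(4)=-48

((0, 0, 0, 3); (0, 0, 3, 0); (2, 0, 0, 0); (1, 1, 0, 0))


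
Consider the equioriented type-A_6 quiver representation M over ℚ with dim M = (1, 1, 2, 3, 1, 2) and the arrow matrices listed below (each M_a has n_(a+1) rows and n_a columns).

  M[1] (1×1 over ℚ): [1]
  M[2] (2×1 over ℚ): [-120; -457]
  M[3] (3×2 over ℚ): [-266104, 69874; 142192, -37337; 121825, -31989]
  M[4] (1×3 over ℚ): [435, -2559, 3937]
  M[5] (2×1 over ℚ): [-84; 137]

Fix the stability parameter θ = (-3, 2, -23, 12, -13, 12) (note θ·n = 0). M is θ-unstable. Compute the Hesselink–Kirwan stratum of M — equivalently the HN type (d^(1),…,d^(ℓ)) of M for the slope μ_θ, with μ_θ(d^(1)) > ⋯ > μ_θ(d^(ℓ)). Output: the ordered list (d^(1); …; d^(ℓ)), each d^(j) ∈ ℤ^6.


Barcode: M ≅ I[1,4], I[3,6], I[4,4], I[6,6]. HN layers by μ_θ (4 steps, strictly decreasing):
  μ^(1)=12; μ^(2)=-1/2; μ^(3)=-8; μ^(4)=-23

((0, 0, 0, 2, 0, 2); (0, 0, 0, 1, 1, 0); (1, 1, 1, 0, 0, 0); (0, 0, 1, 0, 0, 0))


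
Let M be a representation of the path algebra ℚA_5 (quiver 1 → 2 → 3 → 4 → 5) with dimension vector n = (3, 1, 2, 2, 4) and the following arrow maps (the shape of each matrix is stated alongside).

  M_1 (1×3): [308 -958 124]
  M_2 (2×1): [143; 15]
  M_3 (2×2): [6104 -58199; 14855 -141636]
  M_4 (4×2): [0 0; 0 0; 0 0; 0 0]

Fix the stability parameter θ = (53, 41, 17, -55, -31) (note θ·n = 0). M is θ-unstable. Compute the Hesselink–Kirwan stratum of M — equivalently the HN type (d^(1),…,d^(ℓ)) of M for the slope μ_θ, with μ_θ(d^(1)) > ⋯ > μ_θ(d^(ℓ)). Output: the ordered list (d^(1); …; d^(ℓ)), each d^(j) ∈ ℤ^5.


Via rank(M_{q-1}∘⋯∘M_p): M ≅ I[1,1]^2, I[1,4], I[3,4], I[5,5]^4.
μ_θ-semistable layers: μ^(1)=53; μ^(2)=14; μ^(3)=-19; μ^(4)=-31

((2, 0, 0, 0, 0); (1, 1, 1, 1, 0); (0, 0, 1, 1, 0); (0, 0, 0, 0, 4))


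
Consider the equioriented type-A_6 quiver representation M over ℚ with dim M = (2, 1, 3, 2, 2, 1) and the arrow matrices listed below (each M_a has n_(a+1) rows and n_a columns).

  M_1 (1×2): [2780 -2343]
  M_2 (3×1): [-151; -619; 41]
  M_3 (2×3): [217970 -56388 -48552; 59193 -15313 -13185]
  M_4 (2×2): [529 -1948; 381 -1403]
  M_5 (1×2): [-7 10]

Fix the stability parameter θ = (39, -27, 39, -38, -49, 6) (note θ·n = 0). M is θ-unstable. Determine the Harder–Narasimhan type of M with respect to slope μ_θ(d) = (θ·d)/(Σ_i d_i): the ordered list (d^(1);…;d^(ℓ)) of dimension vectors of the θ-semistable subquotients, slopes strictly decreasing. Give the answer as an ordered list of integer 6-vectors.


Via rank(M_{q-1}∘⋯∘M_p): M ≅ I[1,1], I[1,6], I[3,3], I[3,5].
μ_θ-semistable layers: μ^(1)=39; μ^(2)=6; μ^(3)=-36/5; μ^(4)=-16

((1, 0, 1, 0, 0, 0); (0, 0, 0, 0, 0, 1); (1, 1, 1, 1, 1, 0); (0, 0, 1, 1, 1, 0))


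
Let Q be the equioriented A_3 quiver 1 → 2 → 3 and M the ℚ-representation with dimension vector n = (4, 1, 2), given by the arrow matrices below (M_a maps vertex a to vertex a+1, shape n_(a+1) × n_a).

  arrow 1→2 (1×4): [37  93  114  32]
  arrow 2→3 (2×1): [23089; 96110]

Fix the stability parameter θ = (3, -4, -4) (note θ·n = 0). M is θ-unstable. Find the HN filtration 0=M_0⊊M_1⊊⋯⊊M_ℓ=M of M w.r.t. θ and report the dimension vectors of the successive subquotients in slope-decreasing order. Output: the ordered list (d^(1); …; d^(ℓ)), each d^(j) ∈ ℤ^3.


Interval decomposition of M: I[1,1]^3, I[1,3], I[3,3].
HN type (ℓ=3): μ^(1)=3; μ^(2)=-5/3; μ^(3)=-4

((3, 0, 0); (1, 1, 1); (0, 0, 1))


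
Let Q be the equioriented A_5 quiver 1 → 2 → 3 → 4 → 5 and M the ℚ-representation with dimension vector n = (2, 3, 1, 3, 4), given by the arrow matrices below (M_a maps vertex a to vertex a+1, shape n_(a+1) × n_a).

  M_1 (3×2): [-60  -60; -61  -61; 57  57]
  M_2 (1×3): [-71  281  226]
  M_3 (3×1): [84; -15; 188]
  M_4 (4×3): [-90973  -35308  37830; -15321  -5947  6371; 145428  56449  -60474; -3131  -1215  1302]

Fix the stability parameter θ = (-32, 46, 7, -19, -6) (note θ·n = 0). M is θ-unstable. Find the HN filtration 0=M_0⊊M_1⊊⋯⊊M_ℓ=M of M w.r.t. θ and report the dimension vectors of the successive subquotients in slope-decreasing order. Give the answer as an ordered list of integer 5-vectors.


Via rank(M_{q-1}∘⋯∘M_p): M ≅ I[1,1], I[1,5], I[2,2]^2, I[4,5]^2, I[5,5].
μ_θ-semistable layers: μ^(1)=46; μ^(2)=7; μ^(3)=-6; μ^(4)=-19; μ^(5)=-32

((0, 2, 0, 0, 0); (0, 1, 1, 1, 1); (0, 0, 0, 0, 3); (0, 0, 0, 2, 0); (2, 0, 0, 0, 0))


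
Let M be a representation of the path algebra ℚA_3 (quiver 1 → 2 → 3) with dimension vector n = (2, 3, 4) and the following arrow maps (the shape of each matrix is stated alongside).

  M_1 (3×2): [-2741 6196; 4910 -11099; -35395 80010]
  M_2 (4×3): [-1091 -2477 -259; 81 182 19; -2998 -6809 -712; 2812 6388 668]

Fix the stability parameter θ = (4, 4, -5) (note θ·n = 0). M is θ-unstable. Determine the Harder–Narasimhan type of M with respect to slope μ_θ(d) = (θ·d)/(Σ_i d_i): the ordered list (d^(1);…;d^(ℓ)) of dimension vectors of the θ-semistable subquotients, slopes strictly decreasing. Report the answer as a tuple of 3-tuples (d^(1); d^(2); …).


Barcode: M ≅ I[1,3]^2, I[2,2], I[3,3]^2. HN layers by μ_θ (3 steps, strictly decreasing):
  μ^(1)=4; μ^(2)=1; μ^(3)=-5

((0, 1, 0); (2, 2, 2); (0, 0, 2))


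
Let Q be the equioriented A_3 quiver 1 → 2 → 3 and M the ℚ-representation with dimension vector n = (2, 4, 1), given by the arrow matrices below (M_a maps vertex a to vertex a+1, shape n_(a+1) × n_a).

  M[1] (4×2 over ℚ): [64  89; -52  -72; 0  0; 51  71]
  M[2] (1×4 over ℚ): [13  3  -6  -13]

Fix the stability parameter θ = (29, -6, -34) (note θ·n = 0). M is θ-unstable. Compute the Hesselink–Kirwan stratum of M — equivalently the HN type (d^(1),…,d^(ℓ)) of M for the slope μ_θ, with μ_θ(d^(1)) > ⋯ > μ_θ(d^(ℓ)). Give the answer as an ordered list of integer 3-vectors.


Interval decomposition of M: I[1,2], I[1,3], I[2,2]^2.
HN type (ℓ=3): μ^(1)=23/2; μ^(2)=-11/3; μ^(3)=-6

((1, 1, 0); (1, 1, 1); (0, 2, 0))


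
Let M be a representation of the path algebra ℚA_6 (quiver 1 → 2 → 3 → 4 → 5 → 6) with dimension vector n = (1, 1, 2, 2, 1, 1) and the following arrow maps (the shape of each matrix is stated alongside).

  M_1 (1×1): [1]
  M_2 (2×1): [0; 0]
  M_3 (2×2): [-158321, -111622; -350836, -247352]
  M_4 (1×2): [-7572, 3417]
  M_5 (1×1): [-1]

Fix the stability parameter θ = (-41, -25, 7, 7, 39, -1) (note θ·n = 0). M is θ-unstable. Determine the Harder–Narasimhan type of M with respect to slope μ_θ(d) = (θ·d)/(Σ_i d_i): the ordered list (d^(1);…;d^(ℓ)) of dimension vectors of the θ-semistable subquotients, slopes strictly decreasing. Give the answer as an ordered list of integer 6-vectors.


Via rank(M_{q-1}∘⋯∘M_p): M ≅ I[1,2], I[3,3], I[3,4], I[4,6].
μ_θ-semistable layers: μ^(1)=19; μ^(2)=7; μ^(3)=-25; μ^(4)=-41

((0, 0, 0, 0, 1, 1); (0, 0, 2, 2, 0, 0); (0, 1, 0, 0, 0, 0); (1, 0, 0, 0, 0, 0))


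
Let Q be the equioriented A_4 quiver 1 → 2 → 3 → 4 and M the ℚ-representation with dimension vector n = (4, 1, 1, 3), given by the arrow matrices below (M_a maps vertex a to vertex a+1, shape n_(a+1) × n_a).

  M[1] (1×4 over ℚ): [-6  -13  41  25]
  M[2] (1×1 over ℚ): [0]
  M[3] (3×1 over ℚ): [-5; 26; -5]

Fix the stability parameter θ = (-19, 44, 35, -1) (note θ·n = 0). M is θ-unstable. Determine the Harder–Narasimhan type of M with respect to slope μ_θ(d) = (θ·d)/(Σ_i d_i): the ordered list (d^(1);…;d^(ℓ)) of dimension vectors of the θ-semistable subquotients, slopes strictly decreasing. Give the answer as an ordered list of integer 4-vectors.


Barcode: M ≅ I[1,1]^3, I[1,2], I[3,4], I[4,4]^2. HN layers by μ_θ (4 steps, strictly decreasing):
  μ^(1)=44; μ^(2)=17; μ^(3)=-1; μ^(4)=-19

((0, 1, 0, 0); (0, 0, 1, 1); (0, 0, 0, 2); (4, 0, 0, 0))


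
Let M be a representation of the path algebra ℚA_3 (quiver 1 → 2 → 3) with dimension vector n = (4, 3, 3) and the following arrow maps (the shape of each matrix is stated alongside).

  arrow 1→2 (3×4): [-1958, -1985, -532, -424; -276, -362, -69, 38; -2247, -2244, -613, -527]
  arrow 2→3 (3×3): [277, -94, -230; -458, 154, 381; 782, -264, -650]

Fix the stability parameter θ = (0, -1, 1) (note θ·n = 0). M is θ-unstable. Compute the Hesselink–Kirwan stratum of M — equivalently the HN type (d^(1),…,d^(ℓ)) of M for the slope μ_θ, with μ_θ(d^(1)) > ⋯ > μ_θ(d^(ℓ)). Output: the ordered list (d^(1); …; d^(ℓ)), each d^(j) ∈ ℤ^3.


Interval decomposition of M: I[1,1], I[1,2], I[1,3]^2, I[3,3].
HN type (ℓ=3): μ^(1)=1; μ^(2)=0; μ^(3)=-1/2

((0, 0, 3); (1, 0, 0); (3, 3, 0))


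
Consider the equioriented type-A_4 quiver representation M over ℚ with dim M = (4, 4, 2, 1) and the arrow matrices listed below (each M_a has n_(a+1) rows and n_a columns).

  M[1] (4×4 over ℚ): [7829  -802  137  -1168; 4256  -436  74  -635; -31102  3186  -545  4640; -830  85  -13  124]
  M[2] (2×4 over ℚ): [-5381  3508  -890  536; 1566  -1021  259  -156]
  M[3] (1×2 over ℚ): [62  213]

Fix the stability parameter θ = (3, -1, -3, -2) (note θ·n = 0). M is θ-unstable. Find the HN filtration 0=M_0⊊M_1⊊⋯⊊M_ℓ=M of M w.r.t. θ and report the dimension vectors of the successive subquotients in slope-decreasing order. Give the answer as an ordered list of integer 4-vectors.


Interval decomposition of M: I[1,2]^2, I[1,3], I[1,4].
HN type (ℓ=3): μ^(1)=1; μ^(2)=-1/3; μ^(3)=-3/4

((2, 2, 0, 0); (1, 1, 1, 0); (1, 1, 1, 1))


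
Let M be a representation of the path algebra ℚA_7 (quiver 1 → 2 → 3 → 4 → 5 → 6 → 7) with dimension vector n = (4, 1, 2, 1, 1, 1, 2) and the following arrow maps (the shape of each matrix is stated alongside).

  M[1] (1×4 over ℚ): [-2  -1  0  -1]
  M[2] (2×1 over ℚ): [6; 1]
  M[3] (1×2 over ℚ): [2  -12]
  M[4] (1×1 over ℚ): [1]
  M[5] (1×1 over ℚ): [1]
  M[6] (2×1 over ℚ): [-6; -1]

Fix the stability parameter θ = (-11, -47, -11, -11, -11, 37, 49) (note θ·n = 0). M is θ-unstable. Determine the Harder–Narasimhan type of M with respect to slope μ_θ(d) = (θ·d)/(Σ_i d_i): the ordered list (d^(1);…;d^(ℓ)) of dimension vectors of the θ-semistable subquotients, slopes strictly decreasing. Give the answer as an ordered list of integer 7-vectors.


Interval decomposition of M: I[1,1]^3, I[1,3], I[3,7], I[7,7].
HN type (ℓ=4): μ^(1)=49; μ^(2)=37; μ^(3)=-11; μ^(4)=-29

((0, 0, 0, 0, 0, 0, 2); (0, 0, 0, 0, 0, 1, 0); (3, 0, 2, 1, 1, 0, 0); (1, 1, 0, 0, 0, 0, 0))


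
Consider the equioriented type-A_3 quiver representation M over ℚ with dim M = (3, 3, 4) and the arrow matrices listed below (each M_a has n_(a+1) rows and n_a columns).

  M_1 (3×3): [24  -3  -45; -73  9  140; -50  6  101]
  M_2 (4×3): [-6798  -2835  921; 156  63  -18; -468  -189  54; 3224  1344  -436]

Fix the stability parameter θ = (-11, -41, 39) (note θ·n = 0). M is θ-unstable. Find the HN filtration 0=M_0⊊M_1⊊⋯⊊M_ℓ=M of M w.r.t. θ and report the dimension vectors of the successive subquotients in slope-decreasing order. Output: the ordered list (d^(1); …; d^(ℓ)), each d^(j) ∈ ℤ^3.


Interval decomposition of M: I[1,2], I[1,3]^2, I[3,3]^2.
HN type (ℓ=2): μ^(1)=39; μ^(2)=-26

((0, 0, 4); (3, 3, 0))


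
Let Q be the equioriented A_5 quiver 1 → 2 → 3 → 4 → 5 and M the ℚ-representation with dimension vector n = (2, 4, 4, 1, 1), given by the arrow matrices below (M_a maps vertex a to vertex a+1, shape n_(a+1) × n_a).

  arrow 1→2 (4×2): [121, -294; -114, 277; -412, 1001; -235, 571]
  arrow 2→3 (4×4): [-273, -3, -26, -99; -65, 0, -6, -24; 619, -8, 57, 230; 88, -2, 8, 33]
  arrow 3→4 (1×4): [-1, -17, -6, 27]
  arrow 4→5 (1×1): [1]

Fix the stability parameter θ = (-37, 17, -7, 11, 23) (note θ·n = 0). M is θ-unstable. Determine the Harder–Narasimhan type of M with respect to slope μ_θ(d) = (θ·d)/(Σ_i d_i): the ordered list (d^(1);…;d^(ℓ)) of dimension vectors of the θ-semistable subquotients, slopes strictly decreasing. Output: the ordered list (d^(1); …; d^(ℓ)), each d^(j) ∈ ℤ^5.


Interval decomposition of M: I[1,3], I[1,5], I[2,3]^2.
HN type (ℓ=4): μ^(1)=23; μ^(2)=11; μ^(3)=5; μ^(4)=-37

((0, 0, 0, 0, 1); (0, 0, 0, 1, 0); (0, 4, 4, 0, 0); (2, 0, 0, 0, 0))


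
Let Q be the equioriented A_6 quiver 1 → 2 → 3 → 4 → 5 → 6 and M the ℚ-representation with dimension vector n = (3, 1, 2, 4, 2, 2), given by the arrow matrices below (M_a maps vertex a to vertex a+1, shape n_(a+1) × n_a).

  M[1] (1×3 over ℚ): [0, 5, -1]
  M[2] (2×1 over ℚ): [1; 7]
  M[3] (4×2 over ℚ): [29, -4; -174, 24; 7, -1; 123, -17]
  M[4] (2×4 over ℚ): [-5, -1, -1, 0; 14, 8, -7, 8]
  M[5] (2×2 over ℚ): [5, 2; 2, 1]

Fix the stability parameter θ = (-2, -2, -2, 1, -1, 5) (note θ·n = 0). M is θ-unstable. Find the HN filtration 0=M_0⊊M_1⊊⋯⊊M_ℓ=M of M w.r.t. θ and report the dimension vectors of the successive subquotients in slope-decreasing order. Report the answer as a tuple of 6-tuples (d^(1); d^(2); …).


Interval decomposition of M: I[1,1]^2, I[1,6], I[3,6], I[4,4]^2.
HN type (ℓ=4): μ^(1)=5; μ^(2)=1; μ^(3)=0; μ^(4)=-2

((0, 0, 0, 0, 0, 2); (0, 0, 0, 2, 0, 0); (0, 0, 0, 2, 2, 0); (3, 1, 2, 0, 0, 0))


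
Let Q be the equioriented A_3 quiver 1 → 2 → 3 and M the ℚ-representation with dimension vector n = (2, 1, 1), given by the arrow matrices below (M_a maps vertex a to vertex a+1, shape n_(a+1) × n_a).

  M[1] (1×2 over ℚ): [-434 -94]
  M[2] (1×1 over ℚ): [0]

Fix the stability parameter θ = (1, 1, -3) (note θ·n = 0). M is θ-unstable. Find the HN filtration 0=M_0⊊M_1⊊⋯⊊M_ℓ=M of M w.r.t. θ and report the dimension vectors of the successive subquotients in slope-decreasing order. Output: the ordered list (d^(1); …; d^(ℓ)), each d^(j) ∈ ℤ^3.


Via rank(M_{q-1}∘⋯∘M_p): M ≅ I[1,1], I[1,2], I[3,3].
μ_θ-semistable layers: μ^(1)=1; μ^(2)=-3

((2, 1, 0); (0, 0, 1))


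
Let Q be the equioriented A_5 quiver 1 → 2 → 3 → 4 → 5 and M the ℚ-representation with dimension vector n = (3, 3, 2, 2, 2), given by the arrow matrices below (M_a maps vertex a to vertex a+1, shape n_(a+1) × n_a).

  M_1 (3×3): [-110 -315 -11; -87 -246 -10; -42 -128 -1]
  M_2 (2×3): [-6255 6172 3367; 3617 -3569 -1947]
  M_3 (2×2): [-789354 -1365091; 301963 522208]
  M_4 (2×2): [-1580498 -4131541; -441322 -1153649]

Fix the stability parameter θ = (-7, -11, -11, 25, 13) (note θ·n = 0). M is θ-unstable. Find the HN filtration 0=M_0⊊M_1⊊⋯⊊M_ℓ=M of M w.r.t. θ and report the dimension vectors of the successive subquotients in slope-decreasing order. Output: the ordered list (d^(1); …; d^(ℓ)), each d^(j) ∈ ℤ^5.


Barcode: M ≅ I[1,2], I[1,4], I[1,5], I[5,5]. HN layers by μ_θ (5 steps, strictly decreasing):
  μ^(1)=25; μ^(2)=19; μ^(3)=13; μ^(4)=-9; μ^(5)=-29/3

((0, 0, 0, 1, 0); (0, 0, 0, 1, 1); (0, 0, 0, 0, 1); (1, 1, 0, 0, 0); (2, 2, 2, 0, 0))


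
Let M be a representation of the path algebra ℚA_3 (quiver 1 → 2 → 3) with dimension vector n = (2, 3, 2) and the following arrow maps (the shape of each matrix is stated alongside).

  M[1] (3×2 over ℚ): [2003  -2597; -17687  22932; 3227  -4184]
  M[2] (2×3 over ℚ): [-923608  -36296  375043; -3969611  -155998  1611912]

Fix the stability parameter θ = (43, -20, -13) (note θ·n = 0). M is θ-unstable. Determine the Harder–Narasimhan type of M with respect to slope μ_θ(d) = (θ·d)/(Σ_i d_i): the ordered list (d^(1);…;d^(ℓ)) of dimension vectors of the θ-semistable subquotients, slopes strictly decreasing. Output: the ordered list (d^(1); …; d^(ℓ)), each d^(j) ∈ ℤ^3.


Interval decomposition of M: I[1,3]^2, I[2,2].
HN type (ℓ=2): μ^(1)=10/3; μ^(2)=-20

((2, 2, 2); (0, 1, 0))


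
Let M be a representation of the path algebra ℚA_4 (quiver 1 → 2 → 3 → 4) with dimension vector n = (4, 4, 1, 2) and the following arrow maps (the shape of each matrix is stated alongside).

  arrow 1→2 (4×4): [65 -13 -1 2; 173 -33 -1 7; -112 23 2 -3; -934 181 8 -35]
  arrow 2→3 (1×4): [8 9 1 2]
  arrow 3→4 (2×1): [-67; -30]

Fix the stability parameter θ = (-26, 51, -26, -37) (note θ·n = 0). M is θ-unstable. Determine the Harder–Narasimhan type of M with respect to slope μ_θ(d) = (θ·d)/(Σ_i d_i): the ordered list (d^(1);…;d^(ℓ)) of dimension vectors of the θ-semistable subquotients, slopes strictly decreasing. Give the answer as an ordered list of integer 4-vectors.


Interval decomposition of M: I[1,1], I[1,2]^2, I[1,4], I[2,2], I[4,4].
HN type (ℓ=4): μ^(1)=51; μ^(2)=-4; μ^(3)=-26; μ^(4)=-37

((0, 3, 0, 0); (0, 1, 1, 1); (4, 0, 0, 0); (0, 0, 0, 1))


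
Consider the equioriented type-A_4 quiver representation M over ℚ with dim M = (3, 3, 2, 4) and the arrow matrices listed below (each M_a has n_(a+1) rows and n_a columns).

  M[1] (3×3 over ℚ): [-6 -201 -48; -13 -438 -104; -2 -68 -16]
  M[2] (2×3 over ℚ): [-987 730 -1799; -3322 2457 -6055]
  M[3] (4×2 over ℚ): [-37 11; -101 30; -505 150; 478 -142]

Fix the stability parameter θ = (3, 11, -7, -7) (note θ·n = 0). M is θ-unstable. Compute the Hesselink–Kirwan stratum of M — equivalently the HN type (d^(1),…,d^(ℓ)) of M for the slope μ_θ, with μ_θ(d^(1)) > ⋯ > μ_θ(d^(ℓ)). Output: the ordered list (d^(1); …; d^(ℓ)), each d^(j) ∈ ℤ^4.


Interval decomposition of M: I[1,1], I[1,4]^2, I[2,2], I[4,4]^2.
HN type (ℓ=4): μ^(1)=11; μ^(2)=3; μ^(3)=0; μ^(4)=-7

((0, 1, 0, 0); (1, 0, 0, 0); (2, 2, 2, 2); (0, 0, 0, 2))


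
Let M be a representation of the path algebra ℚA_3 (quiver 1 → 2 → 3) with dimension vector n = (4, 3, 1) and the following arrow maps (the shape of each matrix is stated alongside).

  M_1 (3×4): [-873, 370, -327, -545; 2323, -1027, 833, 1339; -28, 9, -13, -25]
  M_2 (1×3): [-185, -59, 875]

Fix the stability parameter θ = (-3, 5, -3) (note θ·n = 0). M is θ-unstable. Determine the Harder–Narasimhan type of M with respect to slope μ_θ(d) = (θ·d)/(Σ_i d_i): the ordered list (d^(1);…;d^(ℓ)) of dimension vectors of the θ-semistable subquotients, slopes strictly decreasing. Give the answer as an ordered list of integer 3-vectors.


Via rank(M_{q-1}∘⋯∘M_p): M ≅ I[1,1], I[1,2]^2, I[1,3].
μ_θ-semistable layers: μ^(1)=5; μ^(2)=1; μ^(3)=-3

((0, 2, 0); (0, 1, 1); (4, 0, 0))


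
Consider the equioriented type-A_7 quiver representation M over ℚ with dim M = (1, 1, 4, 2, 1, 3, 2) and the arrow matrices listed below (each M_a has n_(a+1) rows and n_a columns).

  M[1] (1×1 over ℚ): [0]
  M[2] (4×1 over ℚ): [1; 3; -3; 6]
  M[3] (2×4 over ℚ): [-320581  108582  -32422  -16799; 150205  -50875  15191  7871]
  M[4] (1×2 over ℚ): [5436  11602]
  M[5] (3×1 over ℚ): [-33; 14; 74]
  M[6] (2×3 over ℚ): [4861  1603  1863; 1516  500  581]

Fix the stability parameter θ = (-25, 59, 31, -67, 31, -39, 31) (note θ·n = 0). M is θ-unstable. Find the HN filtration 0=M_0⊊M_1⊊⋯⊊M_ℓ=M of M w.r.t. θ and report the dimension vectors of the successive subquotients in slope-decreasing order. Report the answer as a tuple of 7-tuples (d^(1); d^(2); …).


Barcode: M ≅ I[1,1], I[2,7], I[3,3]^2, I[3,4], I[6,6], I[6,7]. HN layers by μ_θ (5 steps, strictly decreasing):
  μ^(1)=31; μ^(2)=3; μ^(3)=-18; μ^(4)=-25; μ^(5)=-39

((0, 0, 2, 0, 0, 0, 2); (0, 1, 1, 1, 1, 1, 0); (0, 0, 1, 1, 0, 0, 0); (1, 0, 0, 0, 0, 0, 0); (0, 0, 0, 0, 0, 2, 0))


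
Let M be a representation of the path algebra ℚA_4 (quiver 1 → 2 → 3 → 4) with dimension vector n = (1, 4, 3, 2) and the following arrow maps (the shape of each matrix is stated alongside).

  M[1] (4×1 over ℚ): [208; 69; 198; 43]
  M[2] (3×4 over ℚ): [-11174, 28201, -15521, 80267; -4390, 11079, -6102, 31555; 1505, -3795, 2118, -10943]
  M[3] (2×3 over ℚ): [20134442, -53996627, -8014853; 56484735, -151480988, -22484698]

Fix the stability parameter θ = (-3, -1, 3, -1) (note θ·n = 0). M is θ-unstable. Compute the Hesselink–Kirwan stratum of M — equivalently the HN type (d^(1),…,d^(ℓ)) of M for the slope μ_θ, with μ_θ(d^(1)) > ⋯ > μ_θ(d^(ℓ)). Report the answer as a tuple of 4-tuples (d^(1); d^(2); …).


Via rank(M_{q-1}∘⋯∘M_p): M ≅ I[1,2], I[2,3], I[2,4]^2.
μ_θ-semistable layers: μ^(1)=3; μ^(2)=1; μ^(3)=-1; μ^(4)=-3

((0, 0, 1, 0); (0, 0, 2, 2); (0, 4, 0, 0); (1, 0, 0, 0))


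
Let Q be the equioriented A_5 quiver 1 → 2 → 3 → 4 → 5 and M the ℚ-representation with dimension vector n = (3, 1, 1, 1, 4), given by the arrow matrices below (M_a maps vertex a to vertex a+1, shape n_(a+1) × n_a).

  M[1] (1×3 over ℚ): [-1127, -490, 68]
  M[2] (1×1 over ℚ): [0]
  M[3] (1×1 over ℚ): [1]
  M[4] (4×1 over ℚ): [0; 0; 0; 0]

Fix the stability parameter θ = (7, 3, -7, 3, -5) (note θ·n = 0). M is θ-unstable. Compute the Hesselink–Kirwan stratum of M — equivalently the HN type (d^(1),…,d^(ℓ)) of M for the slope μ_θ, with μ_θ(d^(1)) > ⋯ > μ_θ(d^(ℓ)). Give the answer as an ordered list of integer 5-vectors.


Barcode: M ≅ I[1,1]^2, I[1,2], I[3,4], I[5,5]^4. HN layers by μ_θ (5 steps, strictly decreasing):
  μ^(1)=7; μ^(2)=5; μ^(3)=3; μ^(4)=-5; μ^(5)=-7

((2, 0, 0, 0, 0); (1, 1, 0, 0, 0); (0, 0, 0, 1, 0); (0, 0, 0, 0, 4); (0, 0, 1, 0, 0))


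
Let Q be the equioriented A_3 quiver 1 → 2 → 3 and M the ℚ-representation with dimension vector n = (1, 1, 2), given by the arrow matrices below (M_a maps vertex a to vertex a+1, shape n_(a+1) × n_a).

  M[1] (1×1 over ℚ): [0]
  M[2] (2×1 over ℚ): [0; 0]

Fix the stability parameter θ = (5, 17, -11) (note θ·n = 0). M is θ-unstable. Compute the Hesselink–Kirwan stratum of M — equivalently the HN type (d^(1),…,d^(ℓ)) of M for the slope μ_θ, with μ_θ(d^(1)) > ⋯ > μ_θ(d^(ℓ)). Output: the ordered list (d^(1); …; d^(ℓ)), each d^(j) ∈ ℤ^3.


Via rank(M_{q-1}∘⋯∘M_p): M ≅ I[1,1], I[2,2], I[3,3]^2.
μ_θ-semistable layers: μ^(1)=17; μ^(2)=5; μ^(3)=-11

((0, 1, 0); (1, 0, 0); (0, 0, 2))


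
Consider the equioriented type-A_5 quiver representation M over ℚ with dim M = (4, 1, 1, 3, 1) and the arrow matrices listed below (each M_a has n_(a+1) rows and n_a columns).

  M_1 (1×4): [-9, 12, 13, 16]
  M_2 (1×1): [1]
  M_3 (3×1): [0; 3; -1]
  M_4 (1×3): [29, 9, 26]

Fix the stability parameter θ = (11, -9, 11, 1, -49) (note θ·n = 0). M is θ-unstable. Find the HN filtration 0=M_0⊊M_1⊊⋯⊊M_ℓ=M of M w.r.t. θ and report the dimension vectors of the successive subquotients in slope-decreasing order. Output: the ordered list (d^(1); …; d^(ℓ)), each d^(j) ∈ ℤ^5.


Barcode: M ≅ I[1,1]^3, I[1,5], I[4,4]^2. HN layers by μ_θ (3 steps, strictly decreasing):
  μ^(1)=11; μ^(2)=1; μ^(3)=-7

((3, 0, 0, 0, 0); (0, 0, 0, 2, 0); (1, 1, 1, 1, 1))
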